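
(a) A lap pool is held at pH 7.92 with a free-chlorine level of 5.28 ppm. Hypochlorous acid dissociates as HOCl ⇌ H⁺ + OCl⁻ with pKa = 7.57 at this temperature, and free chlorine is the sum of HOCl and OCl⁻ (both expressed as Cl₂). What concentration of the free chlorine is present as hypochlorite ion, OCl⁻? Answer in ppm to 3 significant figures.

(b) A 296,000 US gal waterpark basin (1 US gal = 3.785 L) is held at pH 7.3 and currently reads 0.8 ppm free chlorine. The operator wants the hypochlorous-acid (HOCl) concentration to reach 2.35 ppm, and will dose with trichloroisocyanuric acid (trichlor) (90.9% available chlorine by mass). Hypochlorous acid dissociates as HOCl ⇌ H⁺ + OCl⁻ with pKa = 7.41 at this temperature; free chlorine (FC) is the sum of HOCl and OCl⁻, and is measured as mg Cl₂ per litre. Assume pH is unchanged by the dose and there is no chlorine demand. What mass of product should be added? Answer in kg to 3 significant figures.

(a) 3.65 ppm; (b) 4.16 kg

(a) [OCl⁻]/[HOCl] = 10^(pH − pKa) = 10^(7.92 − 7.57) = 10^0.35 = 2.239.
(a) Fraction as HOCl = 1 / (1 + 2.239) = 0.3088.
(a) OCl⁻ = (1 − 0.3088) × 5.28 ppm = 3.65 ppm.

(b) Volume: 296,000 US gal × 3.785 L/gal = 1,120,360 L.
(b) [OCl⁻]/[HOCl] = 10^(pH − pKa) = 10^(7.3 − 7.41) = 0.7762; fraction as HOCl = 1/(1 + 0.7762) = 0.563.
(b) Free chlorine required for 2.35 ppm HOCl: 2.35 / 0.563 = 4.174 ppm.
(b) FC to add: 4.174 − 0.8 = 3.374 mg/L as Cl₂.
(b) Cl₂ equivalent: 3.374 mg/L × 1,120,360 L = 3780 g.
(b) Product at 90.9% available Cl: 3780 / 0.909 = 4159 g.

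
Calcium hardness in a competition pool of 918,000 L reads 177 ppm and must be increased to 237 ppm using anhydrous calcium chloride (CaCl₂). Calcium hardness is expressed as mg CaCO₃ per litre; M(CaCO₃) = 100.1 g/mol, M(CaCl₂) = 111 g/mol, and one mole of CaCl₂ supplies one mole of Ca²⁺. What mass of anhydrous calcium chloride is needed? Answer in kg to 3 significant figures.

61.1 kg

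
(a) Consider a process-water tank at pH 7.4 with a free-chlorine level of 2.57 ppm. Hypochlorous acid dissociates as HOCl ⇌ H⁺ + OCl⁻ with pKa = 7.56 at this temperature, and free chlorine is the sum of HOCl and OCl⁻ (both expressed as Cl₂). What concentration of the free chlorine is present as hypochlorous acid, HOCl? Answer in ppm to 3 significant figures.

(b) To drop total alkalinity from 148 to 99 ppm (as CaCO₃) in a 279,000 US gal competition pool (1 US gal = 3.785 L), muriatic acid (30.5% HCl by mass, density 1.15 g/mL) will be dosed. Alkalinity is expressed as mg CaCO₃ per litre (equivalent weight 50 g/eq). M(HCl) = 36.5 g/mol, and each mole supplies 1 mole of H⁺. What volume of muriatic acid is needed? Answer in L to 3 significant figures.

(a) 1.52 ppm; (b) 108 L

(a) [OCl⁻]/[HOCl] = 10^(pH − pKa) = 10^(7.4 − 7.56) = 10^-0.16 = 0.6918.
(a) Fraction as HOCl = 1 / (1 + 0.6918) = 0.5911.
(a) HOCl = 0.5911 × 2.57 ppm = 1.519 ppm.

(b) Volume: 279,000 US gal × 3.785 L/gal = 1,056,015 L.
(b) Alkalinity to neutralize: (148 − 99) = 49 mg/L as CaCO₃ × 1,056,015 L = 51,740 g as CaCO₃.
(b) Equivalents of H⁺ required: 51,740 ÷ 50 g/eq = 1035 eq = 1035 mol HCl.
(b) Mass of HCl: 1035 × 36.5 = 37,770 g.
(b) Mass of 30.5% solution: 37,770 / 0.305 = 123,800 g.
(b) Volume: 123,800 g ÷ 1.15 g/mL = 107,700 mL.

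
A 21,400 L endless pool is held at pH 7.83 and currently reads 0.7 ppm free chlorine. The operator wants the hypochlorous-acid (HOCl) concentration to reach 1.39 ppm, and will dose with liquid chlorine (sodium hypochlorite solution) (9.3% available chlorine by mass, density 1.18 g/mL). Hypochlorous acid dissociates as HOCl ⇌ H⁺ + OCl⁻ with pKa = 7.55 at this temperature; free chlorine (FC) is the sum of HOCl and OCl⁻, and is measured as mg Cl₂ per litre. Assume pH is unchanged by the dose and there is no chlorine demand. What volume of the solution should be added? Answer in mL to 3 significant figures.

651 mL

[OCl⁻]/[HOCl] = 10^(pH − pKa) = 10^(7.83 − 7.55) = 1.905; fraction as HOCl = 1/(1 + 1.905) = 0.3442.
Free chlorine required for 1.39 ppm HOCl: 1.39 / 0.3442 = 4.039 ppm.
FC to add: 4.039 − 0.7 = 3.339 mg/L as Cl₂.
Cl₂ equivalent: 3.339 mg/L × 21,400 L = 71.45 g.
Product at 9.3% available Cl: 71.45 / 0.093 = 768.2 g.
Volume: 768.2 g ÷ 1.18 g/mL = 651 mL.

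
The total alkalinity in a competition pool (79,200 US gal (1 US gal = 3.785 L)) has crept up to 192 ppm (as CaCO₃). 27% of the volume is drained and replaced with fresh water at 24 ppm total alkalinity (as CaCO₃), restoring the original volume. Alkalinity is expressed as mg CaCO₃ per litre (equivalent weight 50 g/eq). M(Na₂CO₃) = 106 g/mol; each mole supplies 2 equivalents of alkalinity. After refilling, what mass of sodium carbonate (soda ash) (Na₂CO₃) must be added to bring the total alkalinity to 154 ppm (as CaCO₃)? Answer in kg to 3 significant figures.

Volume: 79,200 US gal × 3.785 L/gal = 299,772 L.
After draining 27% and refilling: 192 × 0.73 + 24 × 0.27 = 146.64 ppm.
Deficit to target: 154 − 146.64 = 7.36 mg/L.
As CaCO₃: 7.36 mg/L × 299,772 L = 2206 g; ÷ 50 g/eq ÷ 2 = 22.06 mol Na₂CO₃.
Mass: 22.06 × 106 = 2339 g.

2.34 kg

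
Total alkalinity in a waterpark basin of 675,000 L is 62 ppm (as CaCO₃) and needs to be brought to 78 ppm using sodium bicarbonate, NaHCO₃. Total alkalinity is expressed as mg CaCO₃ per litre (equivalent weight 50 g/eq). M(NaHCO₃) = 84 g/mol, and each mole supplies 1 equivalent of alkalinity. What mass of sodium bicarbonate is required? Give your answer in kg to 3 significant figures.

18.1 kg

Alkalinity to add: (78 − 62) = 16 mg/L as CaCO₃ × 675,000 L = 10,800 g as CaCO₃.
Equivalents: 10,800 g ÷ 50 g/eq = 216 eq.
NaHCO₃ supplies 1 eq per mole → 216 mol.
Mass: 216 mol × 84 g/mol = 18,140 g.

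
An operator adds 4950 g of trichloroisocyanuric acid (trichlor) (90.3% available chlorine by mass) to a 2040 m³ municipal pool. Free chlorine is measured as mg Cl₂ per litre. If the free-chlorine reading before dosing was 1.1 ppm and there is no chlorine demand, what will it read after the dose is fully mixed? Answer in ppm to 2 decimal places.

Volume: 2040 m³ = 2,040,000 L.
Available chlorine delivered: 4950 g × 0.903 = 4470 g as Cl₂.
Concentration rise: 4470 g / 2,040,000 L = 2.191 mg/L = 2.19 ppm.
Final FC: 1.1 + 2.19 = 3.29 ppm.

3.29 ppm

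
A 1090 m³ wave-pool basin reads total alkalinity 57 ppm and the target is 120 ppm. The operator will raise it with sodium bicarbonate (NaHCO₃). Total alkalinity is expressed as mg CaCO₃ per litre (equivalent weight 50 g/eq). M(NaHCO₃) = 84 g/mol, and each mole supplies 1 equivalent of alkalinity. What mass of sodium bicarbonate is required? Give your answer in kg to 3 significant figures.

Volume: 1090 m³ = 1,090,000 L.
Alkalinity to add: (120 − 57) = 63 mg/L as CaCO₃ × 1,090,000 L = 68,670 g as CaCO₃.
Equivalents: 68,670 g ÷ 50 g/eq = 1373 eq.
NaHCO₃ supplies 1 eq per mole → 1373 mol.
Mass: 1373 mol × 84 g/mol = 115,400 g.

115 kg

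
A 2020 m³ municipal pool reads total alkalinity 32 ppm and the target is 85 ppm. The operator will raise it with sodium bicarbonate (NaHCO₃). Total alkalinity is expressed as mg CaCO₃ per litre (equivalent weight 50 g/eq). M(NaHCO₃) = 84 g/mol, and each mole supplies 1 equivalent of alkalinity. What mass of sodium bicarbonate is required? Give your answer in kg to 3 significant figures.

Volume: 2020 m³ = 2,020,000 L.
Alkalinity to add: (85 − 32) = 53 mg/L as CaCO₃ × 2,020,000 L = 107,100 g as CaCO₃.
Equivalents: 107,100 g ÷ 50 g/eq = 2141 eq.
NaHCO₃ supplies 1 eq per mole → 2141 mol.
Mass: 2141 mol × 84 g/mol = 179,900 g.

180 kg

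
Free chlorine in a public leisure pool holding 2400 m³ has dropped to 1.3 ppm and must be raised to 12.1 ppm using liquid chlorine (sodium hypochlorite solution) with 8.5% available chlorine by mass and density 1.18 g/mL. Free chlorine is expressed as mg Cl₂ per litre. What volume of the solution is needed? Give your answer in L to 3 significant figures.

258 L

Volume: 2400 m³ = 2,400,000 L.
Chlorine deficit: 12.1 − 1.3 = 10.8 ppm = 10.8 mg/L as Cl₂.
Cl₂ equivalent needed: 10.8 mg/L × 2,400,000 L = 25,920,000 mg = 25,920 g.
Product at 8.5% available chlorine: 25,920 / 0.085 = 304,900 g.
Volume at density 1.18 g/mL: 304,900 g ÷ 1.18 g/mL = 258,400 mL.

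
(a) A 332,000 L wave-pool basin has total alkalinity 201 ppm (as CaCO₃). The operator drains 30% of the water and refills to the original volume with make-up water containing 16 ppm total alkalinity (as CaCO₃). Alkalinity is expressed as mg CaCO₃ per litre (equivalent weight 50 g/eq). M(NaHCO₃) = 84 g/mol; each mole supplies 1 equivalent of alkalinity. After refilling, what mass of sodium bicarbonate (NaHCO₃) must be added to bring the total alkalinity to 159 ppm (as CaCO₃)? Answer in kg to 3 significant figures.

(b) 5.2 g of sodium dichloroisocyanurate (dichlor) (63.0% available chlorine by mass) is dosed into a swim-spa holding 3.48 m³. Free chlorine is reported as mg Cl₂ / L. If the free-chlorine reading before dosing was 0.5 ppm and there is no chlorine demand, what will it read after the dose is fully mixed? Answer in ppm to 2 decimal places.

(a) After draining 30% and refilling: 201 × 0.70 + 16 × 0.30 = 145.5 ppm.
(a) Deficit to target: 159 − 145.5 = 13.5 mg/L.
(a) As CaCO₃: 13.5 mg/L × 332,000 L = 4482 g; ÷ 50 g/eq ÷ 1 = 89.64 mol NaHCO₃.
(a) Mass: 89.64 × 84 = 7530 g.

(b) Volume: 3.48 m³ = 3,480 L.
(b) Available chlorine delivered: 5.2 g × 0.63 = 3.276 g as Cl₂.
(b) Concentration rise: 3.276 g / 3,480 L = 0.9414 mg/L = 0.94 ppm.
(b) Final FC: 0.5 + 0.94 = 1.44 ppm.

(a) 7.53 kg; (b) 1.44 ppm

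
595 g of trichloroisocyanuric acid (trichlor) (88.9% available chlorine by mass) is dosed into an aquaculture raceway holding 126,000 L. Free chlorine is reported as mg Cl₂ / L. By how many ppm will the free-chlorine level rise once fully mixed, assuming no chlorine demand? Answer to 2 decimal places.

4.20 ppm

Available chlorine delivered: 595 g × 0.889 = 529 g as Cl₂.
Concentration rise: 529 g / 126,000 L = 4.198 mg/L = 4.20 ppm.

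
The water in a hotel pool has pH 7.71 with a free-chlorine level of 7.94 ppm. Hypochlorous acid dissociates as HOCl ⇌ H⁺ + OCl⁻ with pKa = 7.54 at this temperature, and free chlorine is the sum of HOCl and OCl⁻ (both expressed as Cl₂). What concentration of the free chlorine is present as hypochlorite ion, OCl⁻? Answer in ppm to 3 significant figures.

4.74 ppm

[OCl⁻]/[HOCl] = 10^(pH − pKa) = 10^(7.71 − 7.54) = 10^0.17 = 1.479.
Fraction as HOCl = 1 / (1 + 1.479) = 0.4034.
OCl⁻ = (1 − 0.4034) × 7.94 ppm = 4.737 ppm.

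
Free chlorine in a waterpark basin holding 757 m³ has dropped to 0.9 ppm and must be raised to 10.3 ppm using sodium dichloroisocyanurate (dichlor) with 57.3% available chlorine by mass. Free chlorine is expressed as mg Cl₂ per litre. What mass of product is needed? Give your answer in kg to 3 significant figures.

12.4 kg

Volume: 757 m³ = 757,000 L.
Chlorine deficit: 10.3 − 0.9 = 9.4 ppm = 9.4 mg/L as Cl₂.
Cl₂ equivalent needed: 9.4 mg/L × 757,000 L = 7,116,000 mg = 7116 g.
Product at 57.3% available chlorine: 7116 / 0.573 = 12,420 g.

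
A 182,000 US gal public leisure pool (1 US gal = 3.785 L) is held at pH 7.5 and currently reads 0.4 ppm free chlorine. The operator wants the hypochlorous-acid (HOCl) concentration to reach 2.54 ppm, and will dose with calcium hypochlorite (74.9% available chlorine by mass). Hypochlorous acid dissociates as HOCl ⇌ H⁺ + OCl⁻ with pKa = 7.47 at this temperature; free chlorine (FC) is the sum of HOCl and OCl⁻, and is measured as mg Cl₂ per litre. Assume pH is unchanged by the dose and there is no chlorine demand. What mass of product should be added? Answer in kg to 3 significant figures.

4.47 kg

Volume: 182,000 US gal × 3.785 L/gal = 688,870 L.
[OCl⁻]/[HOCl] = 10^(pH − pKa) = 10^(7.5 − 7.47) = 1.072; fraction as HOCl = 1/(1 + 1.072) = 0.4827.
Free chlorine required for 2.54 ppm HOCl: 2.54 / 0.4827 = 5.262 ppm.
FC to add: 5.262 − 0.4 = 4.862 mg/L as Cl₂.
Cl₂ equivalent: 4.862 mg/L × 688,870 L = 3349 g.
Product at 74.9% available Cl: 3349 / 0.749 = 4471 g.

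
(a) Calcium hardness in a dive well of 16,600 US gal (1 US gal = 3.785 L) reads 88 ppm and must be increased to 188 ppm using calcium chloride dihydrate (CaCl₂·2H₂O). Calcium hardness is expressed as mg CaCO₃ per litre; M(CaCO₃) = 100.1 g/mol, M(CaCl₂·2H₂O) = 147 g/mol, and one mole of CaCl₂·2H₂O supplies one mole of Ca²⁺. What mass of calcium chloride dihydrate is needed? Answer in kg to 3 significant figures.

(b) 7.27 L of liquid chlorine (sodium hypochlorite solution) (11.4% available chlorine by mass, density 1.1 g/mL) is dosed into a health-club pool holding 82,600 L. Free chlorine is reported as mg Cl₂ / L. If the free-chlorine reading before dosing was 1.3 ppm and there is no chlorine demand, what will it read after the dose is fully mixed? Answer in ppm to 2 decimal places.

(a) 9.23 kg; (b) 12.34 ppm

(a) Volume: 16,600 US gal × 3.785 L/gal = 62,831 L.
(a) Hardness to add: (188 − 88) = 100 mg/L as CaCO₃ × 62,831 L = 6283 g as CaCO₃.
(a) Moles of Ca²⁺ (1 mol Ca²⁺ ≡ 1 mol CaCO₃): 6283 / 100.1 g/mol = 62.77 mol.
(a) Mass of CaCl₂·2H₂O: 62.77 × 147 = 9227 g.

(b) Mass of solution: 7.27 L × 1000 mL/L × 1.1 g/mL = 7997 g.
(b) Available chlorine delivered: 7997 g × 0.114 = 911.7 g as Cl₂.
(b) Concentration rise: 911.7 g / 82,600 L = 11.04 mg/L = 11.04 ppm.
(b) Final FC: 1.3 + 11.04 = 12.34 ppm.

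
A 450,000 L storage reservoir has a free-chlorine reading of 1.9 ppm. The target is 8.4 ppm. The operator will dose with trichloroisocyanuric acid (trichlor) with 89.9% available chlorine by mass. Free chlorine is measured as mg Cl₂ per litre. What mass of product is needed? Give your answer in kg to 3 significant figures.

3.25 kg

Chlorine deficit: 8.4 − 1.9 = 6.5 ppm = 6.5 mg/L as Cl₂.
Cl₂ equivalent needed: 6.5 mg/L × 450,000 L = 2,925,000 mg = 2925 g.
Product at 89.9% available chlorine: 2925 / 0.899 = 3254 g.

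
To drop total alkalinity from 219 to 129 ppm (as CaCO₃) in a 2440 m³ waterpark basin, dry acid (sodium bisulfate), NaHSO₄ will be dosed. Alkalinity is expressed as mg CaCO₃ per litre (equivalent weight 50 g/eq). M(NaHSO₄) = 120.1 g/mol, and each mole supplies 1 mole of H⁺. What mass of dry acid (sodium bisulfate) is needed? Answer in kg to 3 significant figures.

527 kg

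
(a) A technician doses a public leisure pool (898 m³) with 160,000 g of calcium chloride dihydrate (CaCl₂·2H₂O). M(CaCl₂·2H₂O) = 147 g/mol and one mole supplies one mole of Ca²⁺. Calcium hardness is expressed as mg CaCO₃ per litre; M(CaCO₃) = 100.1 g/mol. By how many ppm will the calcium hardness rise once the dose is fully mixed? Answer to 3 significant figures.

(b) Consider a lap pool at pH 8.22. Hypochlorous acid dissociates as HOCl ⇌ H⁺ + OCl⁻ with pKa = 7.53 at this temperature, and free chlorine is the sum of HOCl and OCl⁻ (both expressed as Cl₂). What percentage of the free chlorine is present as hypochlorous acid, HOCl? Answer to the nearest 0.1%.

(a) 121 ppm; (b) 17.0%

(a) Volume: 898 m³ = 898,000 L.
(a) Moles of Ca²⁺: 160,000 g ÷ 147 g/mol = 1088 mol.
(a) As CaCO₃: 1088 mol × 100.1 g/mol = 109,000 g.
(a) Rise: 109,000 g / 898,000 L × 1000 = 121.3 mg/L.

(b) [OCl⁻]/[HOCl] = 10^(pH − pKa) = 10^(8.22 − 7.53) = 10^0.69 = 4.898.
(b) Fraction as HOCl = 1 / (1 + 4.898) = 0.1696.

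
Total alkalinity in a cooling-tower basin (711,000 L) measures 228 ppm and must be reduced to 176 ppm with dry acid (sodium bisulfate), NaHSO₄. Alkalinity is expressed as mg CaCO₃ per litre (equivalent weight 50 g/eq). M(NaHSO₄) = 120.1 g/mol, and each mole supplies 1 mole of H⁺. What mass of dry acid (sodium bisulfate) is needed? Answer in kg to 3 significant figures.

Alkalinity to neutralize: (228 − 176) = 52 mg/L as CaCO₃ × 711,000 L = 36,970 g as CaCO₃.
Equivalents of H⁺ required: 36,970 ÷ 50 g/eq = 739.4 eq = 739.4 mol NaHSO₄.
Mass of NaHSO₄: 739.4 × 120.1 = 88,810 g.

88.8 kg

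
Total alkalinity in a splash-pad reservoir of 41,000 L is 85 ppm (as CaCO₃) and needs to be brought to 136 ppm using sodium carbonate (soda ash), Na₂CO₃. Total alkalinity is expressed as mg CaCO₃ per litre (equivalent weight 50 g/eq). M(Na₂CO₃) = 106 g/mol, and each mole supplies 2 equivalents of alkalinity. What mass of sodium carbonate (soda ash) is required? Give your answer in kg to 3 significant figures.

2.22 kg

Alkalinity to add: (136 − 85) = 51 mg/L as CaCO₃ × 41,000 L = 2091 g as CaCO₃.
Equivalents: 2091 g ÷ 50 g/eq = 41.82 eq.
Each mole of Na₂CO₃ supplies 2 eq, so 41.82 / 2 = 20.91 mol.
Mass: 20.91 mol × 106 g/mol = 2216 g.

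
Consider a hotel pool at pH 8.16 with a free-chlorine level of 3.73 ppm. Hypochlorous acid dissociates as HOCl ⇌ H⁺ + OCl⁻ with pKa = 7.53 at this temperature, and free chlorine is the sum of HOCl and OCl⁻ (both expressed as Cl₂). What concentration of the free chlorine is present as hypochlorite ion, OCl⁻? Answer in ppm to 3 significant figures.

[OCl⁻]/[HOCl] = 10^(pH − pKa) = 10^(8.16 − 7.53) = 10^0.63 = 4.266.
Fraction as HOCl = 1 / (1 + 4.266) = 0.1899.
OCl⁻ = (1 − 0.1899) × 3.73 ppm = 3.022 ppm.

3.02 ppm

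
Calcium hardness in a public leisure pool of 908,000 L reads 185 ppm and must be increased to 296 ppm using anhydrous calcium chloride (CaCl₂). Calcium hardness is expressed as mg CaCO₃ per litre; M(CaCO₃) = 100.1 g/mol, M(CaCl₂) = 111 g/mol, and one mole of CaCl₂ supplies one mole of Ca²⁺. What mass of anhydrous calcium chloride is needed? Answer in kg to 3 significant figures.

Hardness to add: (296 − 185) = 111 mg/L as CaCO₃ × 908,000 L = 100,800 g as CaCO₃.
Moles of Ca²⁺ (1 mol Ca²⁺ ≡ 1 mol CaCO₃): 100,800 / 100.1 g/mol = 1007 mol.
Mass of CaCl₂: 1007 × 111 = 111,800 g.

112 kg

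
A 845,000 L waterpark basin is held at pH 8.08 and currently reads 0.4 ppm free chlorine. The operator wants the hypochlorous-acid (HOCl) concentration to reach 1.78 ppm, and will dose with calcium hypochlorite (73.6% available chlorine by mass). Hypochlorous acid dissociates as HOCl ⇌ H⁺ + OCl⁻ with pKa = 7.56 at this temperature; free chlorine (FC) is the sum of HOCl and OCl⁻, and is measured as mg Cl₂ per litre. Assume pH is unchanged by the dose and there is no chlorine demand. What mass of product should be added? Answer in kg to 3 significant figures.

8.35 kg

[OCl⁻]/[HOCl] = 10^(pH − pKa) = 10^(8.08 − 7.56) = 3.311; fraction as HOCl = 1/(1 + 3.311) = 0.2319.
Free chlorine required for 1.78 ppm HOCl: 1.78 / 0.2319 = 7.674 ppm.
FC to add: 7.674 − 0.4 = 7.274 mg/L as Cl₂.
Cl₂ equivalent: 7.274 mg/L × 845,000 L = 6147 g.
Product at 73.6% available Cl: 6147 / 0.736 = 8351 g.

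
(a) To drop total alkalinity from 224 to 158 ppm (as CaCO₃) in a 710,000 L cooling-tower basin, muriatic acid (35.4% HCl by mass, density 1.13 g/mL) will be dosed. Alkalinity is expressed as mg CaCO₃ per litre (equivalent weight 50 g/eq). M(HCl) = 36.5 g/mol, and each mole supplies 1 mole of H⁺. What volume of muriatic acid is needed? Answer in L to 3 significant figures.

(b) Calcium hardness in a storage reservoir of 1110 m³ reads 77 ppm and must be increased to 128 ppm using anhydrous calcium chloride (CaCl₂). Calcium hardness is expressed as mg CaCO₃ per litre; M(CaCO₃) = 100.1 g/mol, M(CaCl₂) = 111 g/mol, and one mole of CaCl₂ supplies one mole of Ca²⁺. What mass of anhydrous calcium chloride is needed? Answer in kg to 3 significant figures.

(a) Alkalinity to neutralize: (224 − 158) = 66 mg/L as CaCO₃ × 710,000 L = 46,860 g as CaCO₃.
(a) Equivalents of H⁺ required: 46,860 ÷ 50 g/eq = 937.2 eq = 937.2 mol HCl.
(a) Mass of HCl: 937.2 × 36.5 = 34,210 g.
(a) Mass of 35.4% solution: 34,210 / 0.354 = 96,630 g.
(a) Volume: 96,630 g ÷ 1.13 g/mL = 85,520 mL.

(b) Volume: 1110 m³ = 1,110,000 L.
(b) Hardness to add: (128 − 77) = 51 mg/L as CaCO₃ × 1,110,000 L = 56,610 g as CaCO₃.
(b) Moles of Ca²⁺ (1 mol Ca²⁺ ≡ 1 mol CaCO₃): 56,610 / 100.1 g/mol = 565.5 mol.
(b) Mass of CaCl₂: 565.5 × 111 = 62,770 g.

(a) 85.5 L; (b) 62.8 kg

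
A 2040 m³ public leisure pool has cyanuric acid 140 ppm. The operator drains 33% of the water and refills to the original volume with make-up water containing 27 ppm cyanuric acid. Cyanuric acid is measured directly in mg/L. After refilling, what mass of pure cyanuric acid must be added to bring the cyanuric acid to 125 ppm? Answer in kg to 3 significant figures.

45.5 kg

Volume: 2040 m³ = 2,040,000 L.
After draining 33% and refilling: 140 × 0.67 + 27 × 0.33 = 102.71 ppm.
Deficit to target: 125 − 102.71 = 22.29 mg/L.
Mass: 22.29 mg/L × 2,040,000 L = 45,470 g cyanuric acid.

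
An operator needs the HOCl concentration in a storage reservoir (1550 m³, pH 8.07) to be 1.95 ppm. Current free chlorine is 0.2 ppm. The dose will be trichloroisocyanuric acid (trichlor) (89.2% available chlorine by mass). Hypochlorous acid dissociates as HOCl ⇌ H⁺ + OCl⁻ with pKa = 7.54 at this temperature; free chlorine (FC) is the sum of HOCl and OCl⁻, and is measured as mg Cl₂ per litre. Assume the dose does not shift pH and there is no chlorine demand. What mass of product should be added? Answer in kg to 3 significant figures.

Volume: 1550 m³ = 1,550,000 L.
[OCl⁻]/[HOCl] = 10^(pH − pKa) = 10^(8.07 − 7.54) = 3.388; fraction as HOCl = 1/(1 + 3.388) = 0.2279.
Free chlorine required for 1.95 ppm HOCl: 1.95 / 0.2279 = 8.557 ppm.
FC to add: 8.557 − 0.2 = 8.357 mg/L as Cl₂.
Cl₂ equivalent: 8.357 mg/L × 1,550,000 L = 12,950 g.
Product at 89.2% available Cl: 12,950 / 0.892 = 14,520 g.

14.5 kg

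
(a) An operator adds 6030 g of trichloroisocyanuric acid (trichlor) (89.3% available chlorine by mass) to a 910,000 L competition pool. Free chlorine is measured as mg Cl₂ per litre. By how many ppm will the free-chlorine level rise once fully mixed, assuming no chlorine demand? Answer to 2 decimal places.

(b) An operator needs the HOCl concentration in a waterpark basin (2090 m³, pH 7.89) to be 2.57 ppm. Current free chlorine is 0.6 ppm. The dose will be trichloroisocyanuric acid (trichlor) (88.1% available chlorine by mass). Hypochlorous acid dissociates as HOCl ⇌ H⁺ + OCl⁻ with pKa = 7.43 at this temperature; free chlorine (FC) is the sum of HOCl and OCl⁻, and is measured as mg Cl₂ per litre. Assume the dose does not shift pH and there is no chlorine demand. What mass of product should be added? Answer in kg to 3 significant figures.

(a) 5.92 ppm; (b) 22.3 kg

(a) Available chlorine delivered: 6030 g × 0.893 = 5385 g as Cl₂.
(a) Concentration rise: 5385 g / 910,000 L = 5.917 mg/L = 5.92 ppm.

(b) Volume: 2090 m³ = 2,090,000 L.
(b) [OCl⁻]/[HOCl] = 10^(pH − pKa) = 10^(7.89 − 7.43) = 2.884; fraction as HOCl = 1/(1 + 2.884) = 0.2575.
(b) Free chlorine required for 2.57 ppm HOCl: 2.57 / 0.2575 = 9.982 ppm.
(b) FC to add: 9.982 − 0.6 = 9.382 mg/L as Cl₂.
(b) Cl₂ equivalent: 9.382 mg/L × 2,090,000 L = 19,610 g.
(b) Product at 88.1% available Cl: 19,610 / 0.881 = 22,260 g.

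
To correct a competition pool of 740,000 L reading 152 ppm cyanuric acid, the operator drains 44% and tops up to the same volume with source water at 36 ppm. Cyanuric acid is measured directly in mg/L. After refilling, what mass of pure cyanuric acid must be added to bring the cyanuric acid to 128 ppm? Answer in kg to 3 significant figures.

20.0 kg

After draining 44% and refilling: 152 × 0.56 + 36 × 0.44 = 100.96 ppm.
Deficit to target: 128 − 100.96 = 27.04 mg/L.
Mass: 27.04 mg/L × 740,000 L = 20,010 g cyanuric acid.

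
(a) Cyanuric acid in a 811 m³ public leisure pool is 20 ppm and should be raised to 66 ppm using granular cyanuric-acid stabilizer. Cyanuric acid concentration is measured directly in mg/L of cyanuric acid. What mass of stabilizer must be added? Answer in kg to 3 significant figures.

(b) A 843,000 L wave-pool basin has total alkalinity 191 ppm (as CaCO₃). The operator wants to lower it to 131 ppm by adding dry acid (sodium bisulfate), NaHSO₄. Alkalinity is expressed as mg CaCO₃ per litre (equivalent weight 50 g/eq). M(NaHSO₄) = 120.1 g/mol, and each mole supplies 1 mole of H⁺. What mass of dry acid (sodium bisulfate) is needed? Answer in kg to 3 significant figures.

(a) 37.3 kg; (b) 121 kg

(a) Volume: 811 m³ = 811,000 L.
(a) CYA to add: (66 − 20) = 46 mg/L × 811,000 L = 37,310 g cyanuric acid.

(b) Alkalinity to neutralize: (191 − 131) = 60 mg/L as CaCO₃ × 843,000 L = 50,580 g as CaCO₃.
(b) Equivalents of H⁺ required: 50,580 ÷ 50 g/eq = 1012 eq = 1012 mol NaHSO₄.
(b) Mass of NaHSO₄: 1012 × 120.1 = 121,500 g.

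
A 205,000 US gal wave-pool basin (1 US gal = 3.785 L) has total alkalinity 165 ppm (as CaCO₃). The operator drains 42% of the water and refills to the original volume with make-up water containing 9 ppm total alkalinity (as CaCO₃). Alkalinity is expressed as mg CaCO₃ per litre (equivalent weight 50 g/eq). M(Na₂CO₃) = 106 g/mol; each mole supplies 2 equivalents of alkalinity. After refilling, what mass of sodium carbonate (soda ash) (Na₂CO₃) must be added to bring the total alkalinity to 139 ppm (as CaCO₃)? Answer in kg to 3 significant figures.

Volume: 205,000 US gal × 3.785 L/gal = 775,925 L.
After draining 42% and refilling: 165 × 0.58 + 9 × 0.42 = 99.48 ppm.
Deficit to target: 139 − 99.48 = 39.52 mg/L.
As CaCO₃: 39.52 mg/L × 775,925 L = 30,660 g; ÷ 50 g/eq ÷ 2 = 306.6 mol Na₂CO₃.
Mass: 306.6 × 106 = 32,500 g.

32.5 kg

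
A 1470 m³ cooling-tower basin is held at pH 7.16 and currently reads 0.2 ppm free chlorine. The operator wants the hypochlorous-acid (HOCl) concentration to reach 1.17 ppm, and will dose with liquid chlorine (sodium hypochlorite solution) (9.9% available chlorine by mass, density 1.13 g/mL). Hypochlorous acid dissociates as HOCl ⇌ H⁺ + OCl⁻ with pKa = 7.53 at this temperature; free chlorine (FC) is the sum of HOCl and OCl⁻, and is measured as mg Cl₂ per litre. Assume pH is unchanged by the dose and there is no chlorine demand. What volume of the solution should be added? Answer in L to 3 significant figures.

Volume: 1470 m³ = 1,470,000 L.
[OCl⁻]/[HOCl] = 10^(pH − pKa) = 10^(7.16 − 7.53) = 0.4266; fraction as HOCl = 1/(1 + 0.4266) = 0.701.
Free chlorine required for 1.17 ppm HOCl: 1.17 / 0.701 = 1.669 ppm.
FC to add: 1.669 − 0.2 = 1.469 mg/L as Cl₂.
Cl₂ equivalent: 1.469 mg/L × 1,470,000 L = 2160 g.
Product at 9.9% available Cl: 2160 / 0.099 = 21,810 g.
Volume: 21,810 g ÷ 1.13 g/mL = 19,300 mL.

19.3 L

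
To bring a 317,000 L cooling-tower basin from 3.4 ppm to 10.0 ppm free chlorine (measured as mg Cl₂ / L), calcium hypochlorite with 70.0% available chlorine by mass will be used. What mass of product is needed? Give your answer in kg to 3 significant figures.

2.99 kg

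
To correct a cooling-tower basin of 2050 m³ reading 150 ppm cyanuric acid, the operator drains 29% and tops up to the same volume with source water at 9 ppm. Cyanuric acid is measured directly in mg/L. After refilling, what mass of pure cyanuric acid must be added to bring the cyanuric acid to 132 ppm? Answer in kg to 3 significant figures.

Volume: 2050 m³ = 2,050,000 L.
After draining 29% and refilling: 150 × 0.71 + 9 × 0.29 = 109.11 ppm.
Deficit to target: 132 − 109.11 = 22.89 mg/L.
Mass: 22.89 mg/L × 2,050,000 L = 46,920 g cyanuric acid.

46.9 kg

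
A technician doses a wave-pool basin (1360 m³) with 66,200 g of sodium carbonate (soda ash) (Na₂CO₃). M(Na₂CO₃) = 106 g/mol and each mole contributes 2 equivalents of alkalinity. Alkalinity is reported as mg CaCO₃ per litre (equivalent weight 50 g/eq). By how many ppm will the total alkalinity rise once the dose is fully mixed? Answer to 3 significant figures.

45.9 ppm

Volume: 1360 m³ = 1,360,000 L.
Moles of Na₂CO₃: 66,200 g ÷ 106 g/mol = 624.5 mol → 1249 eq of alkalinity.
As CaCO₃: 1249 eq × 50 g/eq = 62,450 g.
Rise: 62,450 g / 1,360,000 L × 1000 = 45.92 mg/L.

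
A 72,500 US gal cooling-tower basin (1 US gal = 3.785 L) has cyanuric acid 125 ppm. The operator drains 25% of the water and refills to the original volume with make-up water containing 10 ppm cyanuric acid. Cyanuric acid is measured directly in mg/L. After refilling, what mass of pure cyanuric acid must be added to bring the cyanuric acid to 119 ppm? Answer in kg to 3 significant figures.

Volume: 72,500 US gal × 3.785 L/gal = 274,412 L.
After draining 25% and refilling: 125 × 0.75 + 10 × 0.25 = 96.25 ppm.
Deficit to target: 119 − 96.25 = 22.75 mg/L.
Mass: 22.75 mg/L × 274,412 L = 6243 g cyanuric acid.

6.24 kg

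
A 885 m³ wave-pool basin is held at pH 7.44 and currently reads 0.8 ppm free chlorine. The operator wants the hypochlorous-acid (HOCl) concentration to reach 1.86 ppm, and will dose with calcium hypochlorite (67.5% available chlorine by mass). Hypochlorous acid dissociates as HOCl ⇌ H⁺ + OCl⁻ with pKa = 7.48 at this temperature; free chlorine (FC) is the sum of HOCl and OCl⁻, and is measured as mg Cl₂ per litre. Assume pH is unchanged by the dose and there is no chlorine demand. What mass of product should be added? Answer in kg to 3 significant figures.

Volume: 885 m³ = 885,000 L.
[OCl⁻]/[HOCl] = 10^(pH − pKa) = 10^(7.44 − 7.48) = 0.912; fraction as HOCl = 1/(1 + 0.912) = 0.523.
Free chlorine required for 1.86 ppm HOCl: 1.86 / 0.523 = 3.556 ppm.
FC to add: 3.556 − 0.8 = 2.756 mg/L as Cl₂.
Cl₂ equivalent: 2.756 mg/L × 885,000 L = 2439 g.
Product at 67.5% available Cl: 2439 / 0.675 = 3614 g.

3.61 kg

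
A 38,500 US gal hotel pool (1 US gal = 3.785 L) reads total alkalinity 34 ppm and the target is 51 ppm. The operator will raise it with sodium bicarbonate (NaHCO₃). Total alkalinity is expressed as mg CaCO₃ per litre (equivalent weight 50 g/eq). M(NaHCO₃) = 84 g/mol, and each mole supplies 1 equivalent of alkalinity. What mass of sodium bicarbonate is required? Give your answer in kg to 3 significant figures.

Volume: 38,500 US gal × 3.785 L/gal = 145,722 L.
Alkalinity to add: (51 − 34) = 17 mg/L as CaCO₃ × 145,722 L = 2477 g as CaCO₃.
Equivalents: 2477 g ÷ 50 g/eq = 49.55 eq.
NaHCO₃ supplies 1 eq per mole → 49.55 mol.
Mass: 49.55 mol × 84 g/mol = 4162 g.

4.16 kg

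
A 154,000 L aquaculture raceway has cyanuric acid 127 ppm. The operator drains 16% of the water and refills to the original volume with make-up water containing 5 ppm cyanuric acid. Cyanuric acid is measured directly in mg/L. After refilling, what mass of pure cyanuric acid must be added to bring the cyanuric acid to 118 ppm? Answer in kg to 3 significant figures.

After draining 16% and refilling: 127 × 0.84 + 5 × 0.16 = 107.48 ppm.
Deficit to target: 118 − 107.48 = 10.52 mg/L.
Mass: 10.52 mg/L × 154,000 L = 1620 g cyanuric acid.

1.62 kg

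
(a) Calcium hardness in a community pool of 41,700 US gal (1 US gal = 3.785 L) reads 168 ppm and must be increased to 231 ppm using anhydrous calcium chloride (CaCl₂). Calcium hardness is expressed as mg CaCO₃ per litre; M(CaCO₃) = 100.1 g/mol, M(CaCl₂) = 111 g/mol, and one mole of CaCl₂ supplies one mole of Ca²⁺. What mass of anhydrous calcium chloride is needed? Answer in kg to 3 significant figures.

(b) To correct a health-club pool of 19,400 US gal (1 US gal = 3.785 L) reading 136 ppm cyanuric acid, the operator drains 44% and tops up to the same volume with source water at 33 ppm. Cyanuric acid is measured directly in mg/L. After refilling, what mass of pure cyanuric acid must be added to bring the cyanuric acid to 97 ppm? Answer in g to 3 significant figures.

(a) 11.0 kg; (b) 464 g

(a) Volume: 41,700 US gal × 3.785 L/gal = 157,834 L.
(a) Hardness to add: (231 − 168) = 63 mg/L as CaCO₃ × 157,834 L = 9944 g as CaCO₃.
(a) Moles of Ca²⁺ (1 mol Ca²⁺ ≡ 1 mol CaCO₃): 9944 / 100.1 g/mol = 99.34 mol.
(a) Mass of CaCl₂: 99.34 × 111 = 11,030 g.

(b) Volume: 19,400 US gal × 3.785 L/gal = 73,429 L.
(b) After draining 44% and refilling: 136 × 0.56 + 33 × 0.44 = 90.68 ppm.
(b) Deficit to target: 97 − 90.68 = 6.32 mg/L.
(b) Mass: 6.32 mg/L × 73,429 L = 464.1 g cyanuric acid.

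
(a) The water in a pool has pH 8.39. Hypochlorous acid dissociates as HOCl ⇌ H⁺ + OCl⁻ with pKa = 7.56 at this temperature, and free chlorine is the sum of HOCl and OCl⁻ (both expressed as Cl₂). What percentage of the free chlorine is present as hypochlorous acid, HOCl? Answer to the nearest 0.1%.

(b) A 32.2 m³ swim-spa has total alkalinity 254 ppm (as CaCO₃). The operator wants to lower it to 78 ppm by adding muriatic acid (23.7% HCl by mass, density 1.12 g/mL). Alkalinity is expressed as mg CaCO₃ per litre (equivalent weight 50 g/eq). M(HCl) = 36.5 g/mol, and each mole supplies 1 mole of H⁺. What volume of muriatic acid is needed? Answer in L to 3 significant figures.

(a) 12.9%; (b) 15.6 L

(a) [OCl⁻]/[HOCl] = 10^(pH − pKa) = 10^(8.39 − 7.56) = 10^0.83 = 6.761.
(a) Fraction as HOCl = 1 / (1 + 6.761) = 0.1289.

(b) Volume: 32.2 m³ = 32,200 L.
(b) Alkalinity to neutralize: (254 − 78) = 176 mg/L as CaCO₃ × 32,200 L = 5667 g as CaCO₃.
(b) Equivalents of H⁺ required: 5667 ÷ 50 g/eq = 113.3 eq = 113.3 mol HCl.
(b) Mass of HCl: 113.3 × 36.5 = 4137 g.
(b) Mass of 23.7% solution: 4137 / 0.237 = 17,460 g.
(b) Volume: 17,460 g ÷ 1.12 g/mL = 15,590 mL.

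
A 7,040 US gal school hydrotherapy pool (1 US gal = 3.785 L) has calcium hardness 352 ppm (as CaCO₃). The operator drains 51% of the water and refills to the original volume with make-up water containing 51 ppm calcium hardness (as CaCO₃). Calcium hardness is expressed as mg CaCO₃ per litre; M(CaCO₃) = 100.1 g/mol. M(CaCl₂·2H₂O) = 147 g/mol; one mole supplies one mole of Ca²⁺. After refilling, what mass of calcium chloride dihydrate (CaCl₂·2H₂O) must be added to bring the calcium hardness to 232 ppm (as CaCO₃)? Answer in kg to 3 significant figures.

Volume: 7,040 US gal × 3.785 L/gal = 26,646 L.
After draining 51% and refilling: 352 × 0.49 + 51 × 0.51 = 198.49 ppm.
Deficit to target: 232 − 198.49 = 33.51 mg/L.
As CaCO₃: 33.51 mg/L × 26,646 L = 892.9 g; ÷ 100.1 = 8.92 mol Ca²⁺.
Mass: 8.92 × 147 = 1311 g.

1.31 kg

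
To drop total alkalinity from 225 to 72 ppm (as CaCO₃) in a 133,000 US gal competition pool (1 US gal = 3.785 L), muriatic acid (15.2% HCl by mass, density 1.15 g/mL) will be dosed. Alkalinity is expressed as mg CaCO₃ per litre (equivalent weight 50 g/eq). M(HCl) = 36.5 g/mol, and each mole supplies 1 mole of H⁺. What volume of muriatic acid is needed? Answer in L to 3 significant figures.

Volume: 133,000 US gal × 3.785 L/gal = 503,405 L.
Alkalinity to neutralize: (225 − 72) = 153 mg/L as CaCO₃ × 503,405 L = 77,020 g as CaCO₃.
Equivalents of H⁺ required: 77,020 ÷ 50 g/eq = 1540 eq = 1540 mol HCl.
Mass of HCl: 1540 × 36.5 = 56,230 g.
Mass of 15.2% solution: 56,230 / 0.152 = 369,900 g.
Volume: 369,900 g ÷ 1.15 g/mL = 321,700 mL.

322 L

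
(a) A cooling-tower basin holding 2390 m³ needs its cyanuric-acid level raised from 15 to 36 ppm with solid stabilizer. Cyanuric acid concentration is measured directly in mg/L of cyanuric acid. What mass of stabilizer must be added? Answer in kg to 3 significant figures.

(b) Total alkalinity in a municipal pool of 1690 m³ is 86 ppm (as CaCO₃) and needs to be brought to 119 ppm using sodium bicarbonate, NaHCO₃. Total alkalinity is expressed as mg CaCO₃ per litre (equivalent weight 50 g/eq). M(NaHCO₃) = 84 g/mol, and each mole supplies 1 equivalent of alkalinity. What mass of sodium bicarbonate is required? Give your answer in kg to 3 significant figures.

(a) 50.2 kg; (b) 93.7 kg

(a) Volume: 2390 m³ = 2,390,000 L.
(a) CYA to add: (36 − 15) = 21 mg/L × 2,390,000 L = 50,190 g cyanuric acid.

(b) Volume: 1690 m³ = 1,690,000 L.
(b) Alkalinity to add: (119 − 86) = 33 mg/L as CaCO₃ × 1,690,000 L = 55,770 g as CaCO₃.
(b) Equivalents: 55,770 g ÷ 50 g/eq = 1115 eq.
(b) NaHCO₃ supplies 1 eq per mole → 1115 mol.
(b) Mass: 1115 mol × 84 g/mol = 93,690 g.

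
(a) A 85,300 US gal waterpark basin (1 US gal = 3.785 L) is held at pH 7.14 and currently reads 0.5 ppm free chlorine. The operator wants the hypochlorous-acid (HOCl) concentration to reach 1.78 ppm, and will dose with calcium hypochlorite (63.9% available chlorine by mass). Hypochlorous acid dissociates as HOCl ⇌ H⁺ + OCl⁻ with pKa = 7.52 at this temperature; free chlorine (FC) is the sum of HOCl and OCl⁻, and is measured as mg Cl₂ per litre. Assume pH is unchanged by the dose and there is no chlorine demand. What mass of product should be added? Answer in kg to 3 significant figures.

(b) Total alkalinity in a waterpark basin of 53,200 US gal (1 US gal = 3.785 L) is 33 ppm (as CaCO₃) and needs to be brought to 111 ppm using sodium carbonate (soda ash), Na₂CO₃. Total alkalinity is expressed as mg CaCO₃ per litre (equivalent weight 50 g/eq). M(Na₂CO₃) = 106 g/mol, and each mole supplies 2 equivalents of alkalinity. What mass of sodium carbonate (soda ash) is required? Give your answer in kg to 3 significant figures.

(a) 1.02 kg; (b) 16.6 kg

(a) Volume: 85,300 US gal × 3.785 L/gal = 322,860 L.
(a) [OCl⁻]/[HOCl] = 10^(pH − pKa) = 10^(7.14 − 7.52) = 0.4169; fraction as HOCl = 1/(1 + 0.4169) = 0.7058.
(a) Free chlorine required for 1.78 ppm HOCl: 1.78 / 0.7058 = 2.522 ppm.
(a) FC to add: 2.522 − 0.5 = 2.022 mg/L as Cl₂.
(a) Cl₂ equivalent: 2.022 mg/L × 322,860 L = 652.8 g.
(a) Product at 63.9% available Cl: 652.8 / 0.639 = 1022 g.

(b) Volume: 53,200 US gal × 3.785 L/gal = 201,362 L.
(b) Alkalinity to add: (111 − 33) = 78 mg/L as CaCO₃ × 201,362 L = 15,710 g as CaCO₃.
(b) Equivalents: 15,710 g ÷ 50 g/eq = 314.1 eq.
(b) Each mole of Na₂CO₃ supplies 2 eq, so 314.1 / 2 = 157.1 mol.
(b) Mass: 157.1 mol × 106 g/mol = 16,650 g.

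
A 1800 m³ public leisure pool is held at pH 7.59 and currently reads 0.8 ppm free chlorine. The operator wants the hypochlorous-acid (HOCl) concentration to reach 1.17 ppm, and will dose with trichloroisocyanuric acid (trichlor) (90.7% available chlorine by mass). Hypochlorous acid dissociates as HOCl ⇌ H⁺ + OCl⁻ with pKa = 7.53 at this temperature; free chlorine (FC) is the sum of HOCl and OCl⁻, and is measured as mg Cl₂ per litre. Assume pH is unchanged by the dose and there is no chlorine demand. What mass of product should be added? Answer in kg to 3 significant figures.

3.40 kg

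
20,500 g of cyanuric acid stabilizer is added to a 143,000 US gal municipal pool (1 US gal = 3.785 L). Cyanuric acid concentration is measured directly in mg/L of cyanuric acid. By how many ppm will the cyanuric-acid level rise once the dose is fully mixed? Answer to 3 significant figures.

37.9 ppm

Volume: 143,000 US gal × 3.785 L/gal = 541,255 L.
Rise: 20,500 g / 541,255 L × 1000 = 37.87 mg/L.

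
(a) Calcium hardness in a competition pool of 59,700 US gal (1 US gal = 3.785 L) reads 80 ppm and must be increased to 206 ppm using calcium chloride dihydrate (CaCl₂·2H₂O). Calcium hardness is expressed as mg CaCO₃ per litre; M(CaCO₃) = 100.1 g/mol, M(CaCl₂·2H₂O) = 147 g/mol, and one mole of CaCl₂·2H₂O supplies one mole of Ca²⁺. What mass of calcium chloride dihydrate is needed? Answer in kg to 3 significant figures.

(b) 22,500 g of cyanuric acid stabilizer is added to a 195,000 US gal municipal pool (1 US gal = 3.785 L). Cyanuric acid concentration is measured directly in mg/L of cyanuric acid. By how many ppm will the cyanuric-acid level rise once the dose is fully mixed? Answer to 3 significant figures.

(a) Volume: 59,700 US gal × 3.785 L/gal = 225,964 L.
(a) Hardness to add: (206 − 80) = 126 mg/L as CaCO₃ × 225,964 L = 28,470 g as CaCO₃.
(a) Moles of Ca²⁺ (1 mol Ca²⁺ ≡ 1 mol CaCO₃): 28,470 / 100.1 g/mol = 284.4 mol.
(a) Mass of CaCl₂·2H₂O: 284.4 × 147 = 41,810 g.

(b) Volume: 195,000 US gal × 3.785 L/gal = 738,075 L.
(b) Rise: 22,500 g / 738,075 L × 1000 = 30.48 mg/L.

(a) 41.8 kg; (b) 30.5 ppm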